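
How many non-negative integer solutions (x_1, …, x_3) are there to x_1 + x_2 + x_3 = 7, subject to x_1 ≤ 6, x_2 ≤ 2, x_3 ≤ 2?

Without the upper bounds there are C(9,2) = 36 ways to split 7 among 3 variables.
Subtract solutions that violate a single cap (substitute x_i' = x_i − (cap_i+1)): x_1 ≥ 7 gives C(2,2) = 1; x_2 ≥ 3 gives C(6,2) = 15; x_3 ≥ 3 gives C(6,2) = 15. Together 31.
Add back pairs where two caps are both exceeded: 0 + 0 + 3 = 3.
By inclusion–exclusion the count is 36 − 31 + 3 = 8.

8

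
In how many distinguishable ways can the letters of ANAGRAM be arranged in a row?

ANAGRAM has 7 letters with A appearing 3 times.
Dividing 7! = 5040 by 3! = 6 for the repeated letters gives 840.

840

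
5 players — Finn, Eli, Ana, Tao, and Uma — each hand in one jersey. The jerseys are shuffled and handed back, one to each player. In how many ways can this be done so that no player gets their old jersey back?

This is the derangement count D_5: permutations of 5 items with no fixed point.
By inclusion–exclusion this is Σ_{j=0}^{5} (−1)^j C(5,j)·(5−j)!.
Computing: 120 − 120 + 60 − 20 + 5 − 1 = 44.

44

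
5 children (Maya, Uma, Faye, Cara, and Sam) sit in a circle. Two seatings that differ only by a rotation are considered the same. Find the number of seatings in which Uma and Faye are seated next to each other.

Glue Uma and Faye into a block (2 internal orders). Seating 4 units around a circle gives (3)! arrangements.
So 2 × (3)! = 2 × 6 = 12.

12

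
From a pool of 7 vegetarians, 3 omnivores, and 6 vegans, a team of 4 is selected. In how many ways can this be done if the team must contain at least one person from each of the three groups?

819

Unrestricted: C(16,4) = 1820 ways to pick any 4 of the 16.
Subtract selections that omit an entire group: no vegetarians → C(9,4) = 126; no omnivores → C(13,4) = 715; no vegans → C(10,4) = 210.
Add back selections omitting two groups (i.e. drawn from a single group): C(7,4) + C(3,4) + C(6,4) = 50.
By inclusion–exclusion: 1820 − 1051 + 50 = 819.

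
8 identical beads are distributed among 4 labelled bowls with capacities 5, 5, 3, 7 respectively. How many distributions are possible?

Without the upper bounds there are C(11,3) = 165 ways to split 8 among 4 bowls.
Subtract solutions that violate a single cap (substitute x_i' = x_i − (cap_i+1)): x_1 ≥ 6 gives C(5,3) = 10; x_2 ≥ 6 gives C(5,3) = 10; x_3 ≥ 4 gives C(7,3) = 35; x_4 ≥ 8 gives C(3,3) = 1. Together 56.
No two caps can be exceeded simultaneously, so the pair terms are all 0.
By inclusion–exclusion the count is 165 − 56 + 0 = 109.

109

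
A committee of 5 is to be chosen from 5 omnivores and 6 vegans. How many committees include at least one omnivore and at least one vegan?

Unrestricted: C(11,5) = 462 ways to pick any 5 of the 11.
Subtract selections that omit an entire group: no omnivores → C(6,5) = 6; no vegans → C(5,5) = 1.
Both groups omitted at once is impossible, so 462 − 7 = 455.

455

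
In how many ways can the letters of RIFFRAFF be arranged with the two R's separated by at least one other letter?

Total arrangements of RIFFRAFF: 8!/(4!·2!) = 840.
Arrangements with the R's together: treat RR as one letter, giving (7)!/(4!) = 210.
Hence 840 − 210 = 630.

630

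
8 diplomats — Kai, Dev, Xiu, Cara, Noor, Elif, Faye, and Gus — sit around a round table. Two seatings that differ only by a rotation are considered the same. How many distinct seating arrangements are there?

5040

Around a circle, 8 distinct people have 8!/8 = (7)! = 5040 rotationally distinct seatings.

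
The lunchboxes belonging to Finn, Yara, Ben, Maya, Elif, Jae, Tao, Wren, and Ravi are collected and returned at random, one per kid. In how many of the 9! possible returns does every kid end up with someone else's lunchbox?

This is the derangement count D_9: permutations of 9 items with no fixed point.
By inclusion–exclusion this is Σ_{j=0}^{9} (−1)^j C(9,j)·(9−j)!.
Computing: 362880 − 362880 + 181440 − 60480 + 15120 − 3024 + 504 − 72 + 9 − 1 = 133496.

133496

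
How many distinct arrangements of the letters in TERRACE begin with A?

With the first slot taken by A, it remains to arrange the other 6 letters (TERRCE).
Those 6 letters have E appearing twice and R appearing twice, giving (6)!/(2!·2!) = 180.

180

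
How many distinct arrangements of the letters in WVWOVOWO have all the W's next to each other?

Treat the 3 copies of W as a single block. The multiset to arrange is then {WWW, O, O, O, V, V}, 6 items in all.
That gives (6)!/(3!·2!) = 60 arrangements.

60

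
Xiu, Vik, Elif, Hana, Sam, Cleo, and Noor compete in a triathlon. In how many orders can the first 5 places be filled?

2520

There are 7 choices for 1st place, 6 for 2nd, and so on down to 3 for position 5.
That gives 7 × 6 × 5 × 4 × 3 = 2520.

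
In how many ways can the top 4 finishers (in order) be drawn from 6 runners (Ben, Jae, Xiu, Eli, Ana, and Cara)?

There are 6 choices for 1st place, 5 for 2nd, and so on down to 3 for position 4.
That gives 6 × 5 × 4 × 3 = 360.

360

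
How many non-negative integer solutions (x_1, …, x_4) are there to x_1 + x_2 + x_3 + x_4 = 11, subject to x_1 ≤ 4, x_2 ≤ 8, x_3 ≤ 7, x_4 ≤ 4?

170

By stars and bars, unrestricted non-negative solutions to x_1+…+x_4 = 11 number C(11+3,3) = 364.
Subtract solutions that violate a single cap (substitute x_i' = x_i − (cap_i+1)): x_1 ≥ 5 gives C(9,3) = 84; x_2 ≥ 9 gives C(5,3) = 10; x_3 ≥ 8 gives C(6,3) = 20; x_4 ≥ 5 gives C(9,3) = 84. Together 198.
Add back pairs where two caps are both exceeded: 0 + 0 + 4 + 0 + 0 + 0 = 4.
By inclusion–exclusion the count is 364 − 198 + 4 = 170.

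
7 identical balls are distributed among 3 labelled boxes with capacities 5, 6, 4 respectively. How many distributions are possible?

26

Without the upper bounds there are C(9,2) = 36 ways to split 7 among 3 boxes.
Subtract solutions that violate a single cap (substitute x_i' = x_i − (cap_i+1)): x_1 ≥ 6 gives C(3,2) = 3; x_2 ≥ 7 gives C(2,2) = 1; x_3 ≥ 5 gives C(4,2) = 6. Together 10.
No two caps can be exceeded simultaneously, so the pair terms are all 0.
By inclusion–exclusion the count is 36 − 10 + 0 = 26.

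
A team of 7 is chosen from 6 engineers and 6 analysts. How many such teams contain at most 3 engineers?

Split by how many engineers are chosen (0 through 3).
Sum: C(6,0)·C(6,7) + C(6,1)·C(6,6) + C(6,2)·C(6,5) + C(6,3)·C(6,4) = 0 + 6 + 90 + 300 = 396.

396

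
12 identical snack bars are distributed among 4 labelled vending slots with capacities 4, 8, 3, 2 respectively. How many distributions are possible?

Ignoring the caps, the number of non-negative solutions to x_1+…+x_4 = 12 is C(15,3) = 455.
Subtract solutions that violate a single cap (substitute x_i' = x_i − (cap_i+1)): x_1 ≥ 5 gives C(10,3) = 120; x_2 ≥ 9 gives C(6,3) = 20; x_3 ≥ 4 gives C(11,3) = 165; x_4 ≥ 3 gives C(12,3) = 220. Together 525.
Add back pairs where two caps are both exceeded: 0 + 20 + 35 + 0 + 1 + 56 = 112.
Subtract triples: 0 + 0 + 1 + 0 = 1.
By inclusion–exclusion the count is 455 − 525 + 112 − 1 = 41.

41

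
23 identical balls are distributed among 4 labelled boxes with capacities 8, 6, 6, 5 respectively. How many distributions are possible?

10

By stars and bars, unrestricted non-negative solutions to x_1+…+x_4 = 23 number C(23+3,3) = 2600.
Subtract solutions that violate a single cap (substitute x_i' = x_i − (cap_i+1)): x_1 ≥ 9 gives C(17,3) = 680; x_2 ≥ 7 gives C(19,3) = 969; x_3 ≥ 7 gives C(19,3) = 969; x_4 ≥ 6 gives C(20,3) = 1140. Together 3758.
Add back pairs where two caps are both exceeded: 120 + 120 + 165 + 220 + 286 + 286 = 1197.
Subtract triples: 1 + 4 + 4 + 20 = 29.
By inclusion–exclusion the count is 2600 − 3758 + 1197 − 29 = 10.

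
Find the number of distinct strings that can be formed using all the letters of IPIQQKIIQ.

2520

Letter multiplicities in IPIQQKIIQ: I×4, K×1, P×1, Q×3.
So there are 9! / (4!·3!) = 2520 distinguishable arrangements.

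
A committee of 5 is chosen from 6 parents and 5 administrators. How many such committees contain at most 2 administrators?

281

Split by how many administrators are chosen (0 through 2).
Sum: C(5,0)·C(6,5) + C(5,1)·C(6,4) + C(5,2)·C(6,3) = 6 + 75 + 200 = 281.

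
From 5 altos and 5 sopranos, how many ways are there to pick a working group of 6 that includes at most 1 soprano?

5

Split by how many sopranos are chosen (0 through 1).
Sum: C(5,0)·C(5,6) + C(5,1)·C(5,5) = 0 + 5 = 5.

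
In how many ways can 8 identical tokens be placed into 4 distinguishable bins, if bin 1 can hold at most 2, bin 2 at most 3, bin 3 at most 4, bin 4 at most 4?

40

Ignoring the caps, the number of non-negative solutions to x_1+…+x_4 = 8 is C(11,3) = 165.
Subtract solutions that violate a single cap (substitute x_i' = x_i − (cap_i+1)): x_1 ≥ 3 gives C(8,3) = 56; x_2 ≥ 4 gives C(7,3) = 35; x_3 ≥ 5 gives C(6,3) = 20; x_4 ≥ 5 gives C(6,3) = 20. Together 131.
Add back pairs where two caps are both exceeded: 4 + 1 + 1 + 0 + 0 + 0 = 6.
By inclusion–exclusion the count is 165 − 131 + 6 = 40.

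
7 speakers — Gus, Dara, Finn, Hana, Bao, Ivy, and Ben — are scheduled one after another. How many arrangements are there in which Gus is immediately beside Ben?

Place the 5 others and the Gus-Ben pair as 6 objects in a line; the pair has 2 internal arrangements.
That gives 2 × 6! = 2 × 720 = 1440.

1440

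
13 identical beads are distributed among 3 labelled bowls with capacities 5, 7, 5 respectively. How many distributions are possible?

15

By stars and bars, unrestricted non-negative solutions to x_1+…+x_3 = 13 number C(13+2,2) = 105.
Subtract solutions that violate a single cap (substitute x_i' = x_i − (cap_i+1)): x_1 ≥ 6 gives C(9,2) = 36; x_2 ≥ 8 gives C(7,2) = 21; x_3 ≥ 6 gives C(9,2) = 36. Together 93.
Add back pairs where two caps are both exceeded: 0 + 3 + 0 = 3.
By inclusion–exclusion the count is 105 − 93 + 3 = 15.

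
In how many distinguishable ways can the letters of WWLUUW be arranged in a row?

60

Letter multiplicities in WWLUUW: L×1, U×2, W×3.
So there are 6! / (3!·2!) = 60 distinguishable arrangements.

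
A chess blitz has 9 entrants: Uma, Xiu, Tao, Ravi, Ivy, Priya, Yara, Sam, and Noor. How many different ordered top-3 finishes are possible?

504

This is an ordered selection of 3 from 9: P(9,3).
That gives 9 × 8 × 7 = 504.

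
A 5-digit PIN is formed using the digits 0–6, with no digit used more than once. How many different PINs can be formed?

2520

Choose and order 5 of the 7 symbols: the first digit has 7 options, the next 6, and so on down to 3.
That product is 7 × 6 × 5 × 4 × 3 = 2520.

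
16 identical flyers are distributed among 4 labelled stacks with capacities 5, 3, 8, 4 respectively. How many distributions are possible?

By stars and bars, unrestricted non-negative solutions to x_1+…+x_4 = 16 number C(16+3,3) = 969.
Subtract solutions that violate a single cap (substitute x_i' = x_i − (cap_i+1)): x_1 ≥ 6 gives C(13,3) = 286; x_2 ≥ 4 gives C(15,3) = 455; x_3 ≥ 9 gives C(10,3) = 120; x_4 ≥ 5 gives C(14,3) = 364. Together 1225.
Add back pairs where two caps are both exceeded: 84 + 4 + 56 + 20 + 120 + 10 = 294.
Subtract triples: 0 + 4 + 0 + 0 = 4.
By inclusion–exclusion the count is 969 − 1225 + 294 − 4 = 34.

34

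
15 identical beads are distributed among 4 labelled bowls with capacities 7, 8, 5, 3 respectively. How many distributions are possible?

119

By stars and bars, unrestricted non-negative solutions to x_1+…+x_4 = 15 number C(15+3,3) = 816.
Subtract solutions that violate a single cap (substitute x_i' = x_i − (cap_i+1)): x_1 ≥ 8 gives C(10,3) = 120; x_2 ≥ 9 gives C(9,3) = 84; x_3 ≥ 6 gives C(12,3) = 220; x_4 ≥ 4 gives C(14,3) = 364. Together 788.
Add back pairs where two caps are both exceeded: 0 + 4 + 20 + 1 + 10 + 56 = 91.
By inclusion–exclusion the count is 816 − 788 + 91 = 119.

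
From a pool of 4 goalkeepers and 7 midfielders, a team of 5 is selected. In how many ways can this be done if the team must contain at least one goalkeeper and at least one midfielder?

Unrestricted: C(11,5) = 462 ways to pick any 5 of the 11.
Subtract selections that omit an entire group: no goalkeepers → C(7,5) = 21; no midfielders → C(4,5) = 0.
Both groups omitted at once is impossible, so 462 − 21 = 441.

441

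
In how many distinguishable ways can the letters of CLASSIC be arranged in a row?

1260

The 7 letters of CLASSIC have repeats: C appearing twice and S appearing twice.
Dividing 7! = 5040 by 2!·2! = 4 for the repeated letters gives 1260.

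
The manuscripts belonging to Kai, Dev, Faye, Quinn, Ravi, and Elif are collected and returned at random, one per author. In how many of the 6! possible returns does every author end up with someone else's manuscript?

265

Let Aᵢ be the assignments in which author i gets their own manuscript. We want the size of the complement of A₁∪…∪A_6.
By inclusion–exclusion this is Σ_{j=0}^{6} (−1)^j C(6,j)·(6−j)!.
Computing: 720 − 720 + 360 − 120 + 30 − 6 + 1 = 265.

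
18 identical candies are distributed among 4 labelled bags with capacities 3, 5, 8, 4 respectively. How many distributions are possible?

10

Without the upper bounds there are C(21,3) = 1330 ways to split 18 among 4 bags.
Subtract solutions that violate a single cap (substitute x_i' = x_i − (cap_i+1)): x_1 ≥ 4 gives C(17,3) = 680; x_2 ≥ 6 gives C(15,3) = 455; x_3 ≥ 9 gives C(12,3) = 220; x_4 ≥ 5 gives C(16,3) = 560. Together 1915.
Add back pairs where two caps are both exceeded: 165 + 56 + 220 + 20 + 120 + 35 = 616.
Subtract triples: 0 + 20 + 1 + 0 = 21.
By inclusion–exclusion the count is 1330 − 1915 + 616 − 21 = 10.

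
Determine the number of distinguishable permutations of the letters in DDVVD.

10

Letter multiplicities in DDVVD: D×3, V×2.
The number of distinct arrangements is 5!/(3!·2!) = 120/12 = 10.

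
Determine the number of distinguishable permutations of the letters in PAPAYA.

60

The 6 letters of PAPAYA have repeats: A appearing 3 times and P appearing twice.
Dividing 6! = 720 by 3!·2! = 12 for the repeated letters gives 60.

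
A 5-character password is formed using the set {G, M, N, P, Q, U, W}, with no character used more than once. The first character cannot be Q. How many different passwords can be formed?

The first character has 7−1 = 6 choices (anything except Q).
The remaining 4 characters are filled from the other 6 symbols without repetition: 6 × 5 × 4 × 3 = 360.
Total: 6 × 360 = 2160.

2160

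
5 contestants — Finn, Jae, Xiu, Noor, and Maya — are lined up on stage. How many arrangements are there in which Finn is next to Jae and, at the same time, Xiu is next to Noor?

Treat {Finn,Jae} as one block (2 orders) and {Xiu,Noor} as another (2 orders).
That leaves 3 units to arrange: 2 × 2 × 3! = 4 × 6 = 24.

24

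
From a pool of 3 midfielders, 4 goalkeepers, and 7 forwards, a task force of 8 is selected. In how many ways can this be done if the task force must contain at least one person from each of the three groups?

With no constraint there are C(14,8) = 3003 possible selections.
Selections missing a whole group: no midfielders → C(11,8) = 165; no goalkeepers → C(10,8) = 45; no forwards → C(7,8) = 0.
Add back selections omitting two groups (i.e. drawn from a single group): C(3,8) + C(4,8) + C(7,8) = 0.
By inclusion–exclusion: 3003 − 210 + 0 = 2793.

2793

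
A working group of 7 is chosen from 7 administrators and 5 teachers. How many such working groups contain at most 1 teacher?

Split by how many teachers are chosen (0 through 1).
Sum: C(5,0)·C(7,7) + C(5,1)·C(7,6) = 1 + 35 = 36.

36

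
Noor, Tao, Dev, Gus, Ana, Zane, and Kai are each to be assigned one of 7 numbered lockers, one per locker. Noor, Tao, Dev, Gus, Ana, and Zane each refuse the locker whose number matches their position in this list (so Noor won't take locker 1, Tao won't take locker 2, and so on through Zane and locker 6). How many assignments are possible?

2119

Let Aᵢ (for 1 ≤ i ≤ 6) be the placements that put person i in their forbidden locker. Any j of these fix j positions, leaving (7−j)! ways to fill the rest, and there are C(6,j) ways to pick which j.
By inclusion–exclusion, the number of valid placements is Σ_{j=0}^{6} (−1)^j C(6,j)·(7−j)!.
Computing: 5040 − 4320 + 1800 − 480 + 90 − 12 + 1 = 2119.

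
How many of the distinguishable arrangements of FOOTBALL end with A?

1260

Fix A in the last position and arrange the remaining 7 letters.
Those 7 letters have L appearing twice and O appearing twice, giving (7)!/(2!·2!) = 1260.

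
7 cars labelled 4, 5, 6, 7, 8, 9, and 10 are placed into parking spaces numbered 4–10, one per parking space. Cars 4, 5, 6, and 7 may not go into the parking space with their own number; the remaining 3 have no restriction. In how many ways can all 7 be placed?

2790

Let Aᵢ (for 4 ≤ i ≤ 7) be the placements that put car i in its forbidden parking space. Any j of these fix j positions, leaving (7−j)! ways to fill the rest, and there are C(4,j) ways to pick which j.
By inclusion–exclusion, the number of valid placements is Σ_{j=0}^{4} (−1)^j C(4,j)·(7−j)!.
Computing: 5040 − 2880 + 720 − 96 + 6 = 2790.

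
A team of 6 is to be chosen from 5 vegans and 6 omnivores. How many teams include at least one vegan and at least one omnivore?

Total 6-person selections from all 11: C(11,6) = 462.
Subtract selections that omit an entire group: no vegans → C(6,6) = 1; no omnivores → C(5,6) = 0.
Both groups omitted at once is impossible, so 462 − 1 = 461.

461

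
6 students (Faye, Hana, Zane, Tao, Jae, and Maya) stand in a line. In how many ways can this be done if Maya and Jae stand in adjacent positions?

Glue Maya and Jae into one block (2 internal orders), leaving 5 units to arrange in a row.
So the count is 2·(5)! = 240.

240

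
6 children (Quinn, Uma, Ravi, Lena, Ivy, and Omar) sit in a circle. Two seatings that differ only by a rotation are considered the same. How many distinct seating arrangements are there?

Seat Quinn anywhere (absorbing the rotational symmetry), then permute the other 5: (5)! = 120.

120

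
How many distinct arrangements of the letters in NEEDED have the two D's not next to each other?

40

Total arrangements of NEEDED: 6!/(3!·2!) = 60.
Arrangements with the D's together: treat DD as one letter, giving (5)!/(3!) = 20.
Subtracting, 60 − 20 = 40 arrangements keep the D's apart.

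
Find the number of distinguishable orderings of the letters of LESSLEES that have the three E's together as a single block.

Treat the 3 copies of E as a single block. The multiset to arrange is then {EEE, L, L, S, S, S}, 6 items in all.
That gives (6)!/(3!·2!) = 60 arrangements.

60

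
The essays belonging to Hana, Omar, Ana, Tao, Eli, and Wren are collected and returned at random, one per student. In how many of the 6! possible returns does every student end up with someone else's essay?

265

Let Aᵢ be the assignments in which student i gets their own essay. We want the size of the complement of A₁∪…∪A_6.
By inclusion–exclusion this is Σ_{j=0}^{6} (−1)^j C(6,j)·(6−j)!.
Computing: 720 − 720 + 360 − 120 + 30 − 6 + 1 = 265.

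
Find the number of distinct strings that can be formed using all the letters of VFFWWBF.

VFFWWBF has 7 letters with F appearing 3 times and W appearing twice.
So there are 7! / (3!·2!) = 420 distinguishable arrangements.

420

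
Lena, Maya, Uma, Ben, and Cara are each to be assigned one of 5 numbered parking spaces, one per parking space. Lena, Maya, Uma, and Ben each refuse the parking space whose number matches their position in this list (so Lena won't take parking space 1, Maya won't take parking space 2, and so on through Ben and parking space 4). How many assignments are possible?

53

Let Aᵢ (for 1 ≤ i ≤ 4) be the placements that put person i in their forbidden parking space. Any j of these fix j positions, leaving (5−j)! ways to fill the rest, and there are C(4,j) ways to pick which j.
By inclusion–exclusion, the number of valid placements is Σ_{j=0}^{4} (−1)^j C(4,j)·(5−j)!.
Computing: 120 − 96 + 36 − 8 + 1 = 53.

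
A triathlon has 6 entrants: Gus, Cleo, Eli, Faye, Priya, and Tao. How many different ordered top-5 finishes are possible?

There are 6 choices for 1st place, 5 for 2nd, and so on down to 2 for position 5.
That gives 6 × 5 × 4 × 3 × 2 = 720.

720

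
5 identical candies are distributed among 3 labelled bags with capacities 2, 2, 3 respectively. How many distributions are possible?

6

Ignoring the caps, the number of non-negative solutions to x_1+…+x_3 = 5 is C(7,2) = 21.
Subtract solutions that violate a single cap (substitute x_i' = x_i − (cap_i+1)): x_1 ≥ 3 gives C(4,2) = 6; x_2 ≥ 3 gives C(4,2) = 6; x_3 ≥ 4 gives C(3,2) = 3. Together 15.
No two caps can be exceeded simultaneously, so the pair terms are all 0.
By inclusion–exclusion the count is 21 − 15 + 0 = 6.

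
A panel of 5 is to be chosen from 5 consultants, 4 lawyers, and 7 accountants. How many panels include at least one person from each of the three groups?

Unrestricted: C(16,5) = 4368 ways to pick any 5 of the 16.
Subtract selections that omit an entire group: no consultants → C(11,5) = 462; no lawyers → C(12,5) = 792; no accountants → C(9,5) = 126.
Add back selections omitting two groups (i.e. drawn from a single group): C(5,5) + C(4,5) + C(7,5) = 22.
By inclusion–exclusion: 4368 − 1380 + 22 = 3010.

3010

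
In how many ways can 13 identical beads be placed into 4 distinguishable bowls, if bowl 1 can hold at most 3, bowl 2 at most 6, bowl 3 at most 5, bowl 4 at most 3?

Ignoring the caps, the number of non-negative solutions to x_1+…+x_4 = 13 is C(16,3) = 560.
Subtract solutions that violate a single cap (substitute x_i' = x_i − (cap_i+1)): x_1 ≥ 4 gives C(12,3) = 220; x_2 ≥ 7 gives C(9,3) = 84; x_3 ≥ 6 gives C(10,3) = 120; x_4 ≥ 4 gives C(12,3) = 220. Together 644.
Add back pairs where two caps are both exceeded: 10 + 20 + 56 + 1 + 10 + 20 = 117.
By inclusion–exclusion the count is 560 − 644 + 117 = 33.

33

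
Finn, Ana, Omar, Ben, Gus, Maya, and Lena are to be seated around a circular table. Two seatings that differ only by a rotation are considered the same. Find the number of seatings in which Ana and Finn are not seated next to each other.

480

Without the restriction there are (6)! = 720 seatings.
Those with Ana next to Finn: fuse the pair into one unit and seat 6 units around a circle — 2·(5)! = 240.
Subtracting, 720 − 240 = 480.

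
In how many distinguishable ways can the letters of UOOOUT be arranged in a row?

UOOOUT has 6 letters with O appearing 3 times and U appearing twice.
The number of distinct arrangements is 6!/(3!·2!) = 720/12 = 60.

60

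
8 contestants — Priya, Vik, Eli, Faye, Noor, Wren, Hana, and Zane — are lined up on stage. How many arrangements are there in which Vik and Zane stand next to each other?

10080

Place the 6 others and the Vik-Zane pair as 7 objects in a line; the pair has 2 internal arrangements.
That gives 2 × 7! = 2 × 5040 = 10080.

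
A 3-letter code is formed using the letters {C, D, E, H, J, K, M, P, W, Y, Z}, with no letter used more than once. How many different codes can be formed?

With no repetition, fill the 3 letters in order: 11 choices, then 10, down to 9.
That product is 11 × 10 × 9 = 990.

990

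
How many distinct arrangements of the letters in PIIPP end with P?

6

Fix P in the last position and arrange the remaining 4 letters.
Those 4 letters have I appearing twice and P appearing twice, giving (4)!/(2!·2!) = 6.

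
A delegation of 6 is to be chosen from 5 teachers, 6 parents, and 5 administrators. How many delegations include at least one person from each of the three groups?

Total 6-person selections from all 16: C(16,6) = 8008.
Subtract selections that omit an entire group: no teachers → C(11,6) = 462; no parents → C(10,6) = 210; no administrators → C(11,6) = 462.
Add back selections omitting two groups (i.e. drawn from a single group): C(5,6) + C(6,6) + C(5,6) = 1.
By inclusion–exclusion: 8008 − 1134 + 1 = 6875.

6875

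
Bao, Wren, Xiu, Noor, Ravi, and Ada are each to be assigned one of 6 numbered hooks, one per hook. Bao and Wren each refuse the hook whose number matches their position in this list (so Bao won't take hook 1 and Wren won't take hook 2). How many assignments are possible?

504

Let Aᵢ (for i ∈ {1, 2}) be the placements that put person i in their forbidden hook. Any j of these fix j positions, leaving (6−j)! ways to fill the rest, and there are C(2,j) ways to pick which j.
By inclusion–exclusion, the number of valid placements is Σ_{j=0}^{2} (−1)^j C(2,j)·(6−j)!.
Computing: 720 − 240 + 24 = 504.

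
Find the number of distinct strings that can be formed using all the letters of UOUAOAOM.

1680

The 8 letters of UOUAOAOM have repeats: A appearing twice, O appearing 3 times, and U appearing twice.
So there are 8! / (3!·2!·2!) = 1680 distinguishable arrangements.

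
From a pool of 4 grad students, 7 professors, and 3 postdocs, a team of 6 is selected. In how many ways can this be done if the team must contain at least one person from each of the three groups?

Total 6-person selections from all 14: C(14,6) = 3003.
Selections missing a whole group: no grad students → C(10,6) = 210; no professors → C(7,6) = 7; no postdocs → C(11,6) = 462.
Add back selections omitting two groups (i.e. drawn from a single group): C(4,6) + C(7,6) + C(3,6) = 7.
By inclusion–exclusion: 3003 − 679 + 7 = 2331.

2331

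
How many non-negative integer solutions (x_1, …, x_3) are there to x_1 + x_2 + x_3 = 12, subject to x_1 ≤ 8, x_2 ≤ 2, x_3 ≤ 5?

9

Without the upper bounds there are C(14,2) = 91 ways to split 12 among 3 variables.
Subtract solutions that violate a single cap (substitute x_i' = x_i − (cap_i+1)): x_1 ≥ 9 gives C(5,2) = 10; x_2 ≥ 3 gives C(11,2) = 55; x_3 ≥ 6 gives C(8,2) = 28. Together 93.
Add back pairs where two caps are both exceeded: 1 + 0 + 10 = 11.
By inclusion–exclusion the count is 91 − 93 + 11 = 9.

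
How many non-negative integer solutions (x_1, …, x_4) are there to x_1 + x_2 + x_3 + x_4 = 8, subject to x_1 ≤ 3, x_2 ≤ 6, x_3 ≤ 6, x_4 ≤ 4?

102

Ignoring the caps, the number of non-negative solutions to x_1+…+x_4 = 8 is C(11,3) = 165.
Subtract solutions that violate a single cap (substitute x_i' = x_i − (cap_i+1)): x_1 ≥ 4 gives C(7,3) = 35; x_2 ≥ 7 gives C(4,3) = 4; x_3 ≥ 7 gives C(4,3) = 4; x_4 ≥ 5 gives C(6,3) = 20. Together 63.
No two caps can be exceeded simultaneously, so the pair terms are all 0.
By inclusion–exclusion the count is 165 − 63 + 0 = 102.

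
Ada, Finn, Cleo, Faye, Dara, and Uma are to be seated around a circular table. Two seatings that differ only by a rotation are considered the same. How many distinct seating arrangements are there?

120

Seat Ada anywhere (absorbing the rotational symmetry), then permute the other 5: (5)! = 120.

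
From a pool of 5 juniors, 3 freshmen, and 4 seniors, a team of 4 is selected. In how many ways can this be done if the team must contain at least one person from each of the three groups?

270

Unrestricted: C(12,4) = 495 ways to pick any 4 of the 12.
Subtract selections that omit an entire group: no juniors → C(7,4) = 35; no freshmen → C(9,4) = 126; no seniors → C(8,4) = 70.
Add back selections omitting two groups (i.e. drawn from a single group): C(5,4) + C(3,4) + C(4,4) = 6.
By inclusion–exclusion: 495 − 231 + 6 = 270.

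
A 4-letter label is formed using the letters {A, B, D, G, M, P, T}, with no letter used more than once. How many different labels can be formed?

840

Choose and order 4 of the 7 symbols: the first letter has 7 options, the next 6, then 5, 4.
7 × 6 × 5 × 4 = 840.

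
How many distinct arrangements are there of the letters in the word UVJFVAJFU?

Letter multiplicities in UVJFVAJFU: A×1, F×2, J×2, U×2, V×2.
So there are 9! / (2!·2!·2!·2!) = 22680 distinguishable arrangements.

22680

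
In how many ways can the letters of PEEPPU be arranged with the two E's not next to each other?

Total arrangements of PEEPPU: 6!/(3!·2!) = 60.
If the two E's are adjacent, glue them into one block, leaving 5 items to arrange: (5)!/(3!) = 20 ways.
Hence 60 − 20 = 40.

40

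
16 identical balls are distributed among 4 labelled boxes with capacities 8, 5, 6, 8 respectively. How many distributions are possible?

By stars and bars, unrestricted non-negative solutions to x_1+…+x_4 = 16 number C(16+3,3) = 969.
Subtract solutions that violate a single cap (substitute x_i' = x_i − (cap_i+1)): x_1 ≥ 9 gives C(10,3) = 120; x_2 ≥ 6 gives C(13,3) = 286; x_3 ≥ 7 gives C(12,3) = 220; x_4 ≥ 9 gives C(10,3) = 120. Together 746.
Add back pairs where two caps are both exceeded: 4 + 1 + 0 + 20 + 4 + 1 = 30.
By inclusion–exclusion the count is 969 − 746 + 30 = 253.

253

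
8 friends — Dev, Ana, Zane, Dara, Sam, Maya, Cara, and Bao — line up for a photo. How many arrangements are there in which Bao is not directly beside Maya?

There are 8! = 40320 arrangements in all. If Bao and Maya are adjacent, merging them into one block gives 2·(7)! = 10080 arrangements.
Complementary counting: 40320 − 10080 = 30240.

30240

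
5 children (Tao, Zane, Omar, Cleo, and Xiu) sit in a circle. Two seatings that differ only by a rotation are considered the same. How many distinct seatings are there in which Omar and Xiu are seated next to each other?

12

Glue Omar and Xiu into a block (2 internal orders). Seating 4 units around a circle gives (3)! arrangements.
So 2 × (3)! = 2 × 6 = 12.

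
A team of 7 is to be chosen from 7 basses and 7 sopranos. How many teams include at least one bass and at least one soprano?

With no constraint there are C(14,7) = 3432 possible selections.
Selections missing a whole group: no basses → C(7,7) = 1; no sopranos → C(7,7) = 1.
Both groups omitted at once is impossible, so 3432 − 2 = 3430.

3430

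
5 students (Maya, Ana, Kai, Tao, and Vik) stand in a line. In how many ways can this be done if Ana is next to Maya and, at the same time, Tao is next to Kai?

24

Treat {Ana,Maya} as one block (2 orders) and {Tao,Kai} as another (2 orders).
That leaves 3 units to arrange: 2 × 2 × 3! = 4 × 6 = 24.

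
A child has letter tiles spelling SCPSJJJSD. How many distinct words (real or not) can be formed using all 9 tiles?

The 9 letters of SCPSJJJSD have repeats: J appearing 3 times and S appearing 3 times.
Dividing 9! = 362880 by 3!·3! = 36 for the repeated letters gives 10080.

10080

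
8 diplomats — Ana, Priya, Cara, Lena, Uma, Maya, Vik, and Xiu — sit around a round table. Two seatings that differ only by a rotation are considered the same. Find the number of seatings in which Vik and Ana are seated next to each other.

1440

Treat {Vik, Ana} as one unit (2 internal orders) and seat the resulting 7 units around the table: (6)! circular arrangements.
So 2 × (6)! = 2 × 720 = 1440.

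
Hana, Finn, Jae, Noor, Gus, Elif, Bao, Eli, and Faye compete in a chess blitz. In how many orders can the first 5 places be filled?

There are 9 choices for 1st place, 8 for 2nd, and so on down to 5 for position 5.
That gives 9 × 8 × 7 × 6 × 5 = 15120.

15120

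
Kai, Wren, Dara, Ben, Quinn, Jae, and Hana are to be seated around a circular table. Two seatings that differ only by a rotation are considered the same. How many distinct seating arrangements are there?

Fix one person's seat to break rotational symmetry; the remaining 6 people can be arranged in (6)! = 720 ways.

720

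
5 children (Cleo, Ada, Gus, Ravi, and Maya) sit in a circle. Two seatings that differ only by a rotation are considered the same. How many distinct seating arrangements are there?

Around a circle, 5 distinct people have 5!/5 = (4)! = 24 rotationally distinct seatings.

24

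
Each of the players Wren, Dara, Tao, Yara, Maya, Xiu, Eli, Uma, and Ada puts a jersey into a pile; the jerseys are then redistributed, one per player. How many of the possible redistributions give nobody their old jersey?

133496

Count assignments avoiding every fixed point. For any j of the 9 players fixed to their old jersey, the other 9−j can be arranged in (9−j)! ways.
By inclusion–exclusion this is Σ_{j=0}^{9} (−1)^j C(9,j)·(9−j)!.
Computing: 362880 − 362880 + 181440 − 60480 + 15120 − 3024 + 504 − 72 + 9 − 1 = 133496.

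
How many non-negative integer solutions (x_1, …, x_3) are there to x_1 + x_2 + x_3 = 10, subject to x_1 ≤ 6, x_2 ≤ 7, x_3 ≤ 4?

Without the upper bounds there are C(12,2) = 66 ways to split 10 among 3 variables.
Subtract solutions that violate a single cap (substitute x_i' = x_i − (cap_i+1)): x_1 ≥ 7 gives C(5,2) = 10; x_2 ≥ 8 gives C(4,2) = 6; x_3 ≥ 5 gives C(7,2) = 21. Together 37.
No two caps can be exceeded simultaneously, so the pair terms are all 0.
By inclusion–exclusion the count is 66 − 37 + 0 = 29.

29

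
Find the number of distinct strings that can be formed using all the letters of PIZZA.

Letter multiplicities in PIZZA: A×1, I×1, P×1, Z×2.
So there are 5! / (2!) = 60 distinguishable arrangements.

60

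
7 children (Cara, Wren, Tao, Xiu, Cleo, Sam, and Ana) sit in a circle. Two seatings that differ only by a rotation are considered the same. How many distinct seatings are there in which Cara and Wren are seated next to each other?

Glue Cara and Wren into a block (2 internal orders). Seating 6 units around a circle gives (5)! arrangements.
So 2 × (5)! = 2 × 120 = 240.

240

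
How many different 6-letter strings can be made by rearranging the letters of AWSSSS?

30

Letter multiplicities in AWSSSS: A×1, S×4, W×1.
So there are 6! / (4!) = 30 distinguishable arrangements.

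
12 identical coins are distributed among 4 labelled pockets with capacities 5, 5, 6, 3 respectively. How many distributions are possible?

91

Without the upper bounds there are C(15,3) = 455 ways to split 12 among 4 pockets.
Subtract solutions that violate a single cap (substitute x_i' = x_i − (cap_i+1)): x_1 ≥ 6 gives C(9,3) = 84; x_2 ≥ 6 gives C(9,3) = 84; x_3 ≥ 7 gives C(8,3) = 56; x_4 ≥ 4 gives C(11,3) = 165. Together 389.
Add back pairs where two caps are both exceeded: 1 + 0 + 10 + 0 + 10 + 4 = 25.
By inclusion–exclusion the count is 455 − 389 + 25 = 91.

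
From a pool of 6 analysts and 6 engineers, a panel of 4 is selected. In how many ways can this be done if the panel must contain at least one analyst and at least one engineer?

465

Unrestricted: C(12,4) = 495 ways to pick any 4 of the 12.
Subtract selections that omit an entire group: no analysts → C(6,4) = 15; no engineers → C(6,4) = 15.
Both groups omitted at once is impossible, so 495 − 30 = 465.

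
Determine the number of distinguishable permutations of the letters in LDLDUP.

180

Letter multiplicities in LDLDUP: D×2, L×2, P×1, U×1.
The number of distinct arrangements is 6!/(2!·2!) = 720/4 = 180.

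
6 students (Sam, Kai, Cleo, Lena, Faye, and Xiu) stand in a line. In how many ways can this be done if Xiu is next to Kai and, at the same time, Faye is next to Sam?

Treat {Xiu,Kai} as one block (2 orders) and {Faye,Sam} as another (2 orders).
That leaves 4 units to arrange: 2 × 2 × 4! = 4 × 24 = 96.

96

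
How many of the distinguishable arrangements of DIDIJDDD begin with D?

Fix D in the first position and arrange the remaining 7 letters.
Those 7 letters have D appearing 4 times and I appearing twice, giving (7)!/(4!·2!) = 105.

105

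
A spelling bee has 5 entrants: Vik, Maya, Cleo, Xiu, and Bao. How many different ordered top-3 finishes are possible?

This is an ordered selection of 3 from 5: P(5,3).
That gives 5 × 4 × 3 = 60.

60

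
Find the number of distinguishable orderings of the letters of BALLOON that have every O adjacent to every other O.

360

Treat the 2 copies of O as a single block. The multiset to arrange is then {OO, A, B, L, L, N}, 6 items in all.
That gives (6)!/(2!) = 360 arrangements.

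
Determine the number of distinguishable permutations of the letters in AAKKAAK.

35

The 7 letters of AAKKAAK have repeats: A appearing 4 times and K appearing 3 times.
Dividing 7! = 5040 by 4!·3! = 144 for the repeated letters gives 35.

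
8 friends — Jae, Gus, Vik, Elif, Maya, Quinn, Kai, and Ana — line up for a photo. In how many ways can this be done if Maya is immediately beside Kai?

10080

Place the 6 others and the Maya-Kai pair as 7 objects in a line; the pair has 2 internal arrangements.
So the count is 2·(7)! = 10080.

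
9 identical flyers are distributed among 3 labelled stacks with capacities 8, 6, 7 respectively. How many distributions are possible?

Without the upper bounds there are C(11,2) = 55 ways to split 9 among 3 stacks.
Subtract solutions that violate a single cap (substitute x_i' = x_i − (cap_i+1)): x_1 ≥ 9 gives C(2,2) = 1; x_2 ≥ 7 gives C(4,2) = 6; x_3 ≥ 8 gives C(3,2) = 3. Together 10.
No two caps can be exceeded simultaneously, so the pair terms are all 0.
By inclusion–exclusion the count is 55 − 10 + 0 = 45.

45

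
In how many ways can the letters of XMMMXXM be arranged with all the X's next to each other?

Treat the 3 copies of X as a single block. The multiset to arrange is then {XXX, M, M, M, M}, 5 items in all.
That gives (5)!/(4!) = 5 arrangements.

5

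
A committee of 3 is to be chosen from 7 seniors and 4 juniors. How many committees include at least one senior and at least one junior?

126

With no constraint there are C(11,3) = 165 possible selections.
Selections missing a whole group: no seniors → C(4,3) = 4; no juniors → C(7,3) = 35.
Both groups omitted at once is impossible, so 165 − 39 = 126.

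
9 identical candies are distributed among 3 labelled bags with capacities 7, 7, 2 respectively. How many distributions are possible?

21

By stars and bars, unrestricted non-negative solutions to x_1+…+x_3 = 9 number C(9+2,2) = 55.
Subtract solutions that violate a single cap (substitute x_i' = x_i − (cap_i+1)): x_1 ≥ 8 gives C(3,2) = 3; x_2 ≥ 8 gives C(3,2) = 3; x_3 ≥ 3 gives C(8,2) = 28. Together 34.
No two caps can be exceeded simultaneously, so the pair terms are all 0.
By inclusion–exclusion the count is 55 − 34 + 0 = 21.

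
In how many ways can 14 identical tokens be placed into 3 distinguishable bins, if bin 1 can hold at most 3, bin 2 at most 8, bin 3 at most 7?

By stars and bars, unrestricted non-negative solutions to x_1+…+x_3 = 14 number C(14+2,2) = 120.
Subtract solutions that violate a single cap (substitute x_i' = x_i − (cap_i+1)): x_1 ≥ 4 gives C(12,2) = 66; x_2 ≥ 9 gives C(7,2) = 21; x_3 ≥ 8 gives C(8,2) = 28. Together 115.
Add back pairs where two caps are both exceeded: 3 + 6 + 0 = 9.
By inclusion–exclusion the count is 120 − 115 + 9 = 14.

14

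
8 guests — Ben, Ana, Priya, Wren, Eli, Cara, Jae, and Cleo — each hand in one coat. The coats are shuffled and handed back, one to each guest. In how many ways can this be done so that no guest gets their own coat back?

14833

This is the derangement count D_8: permutations of 8 items with no fixed point.
By inclusion–exclusion this is Σ_{j=0}^{8} (−1)^j C(8,j)·(8−j)!.
Computing: 40320 − 40320 + 20160 − 6720 + 1680 − 336 + 56 − 8 + 1 = 14833.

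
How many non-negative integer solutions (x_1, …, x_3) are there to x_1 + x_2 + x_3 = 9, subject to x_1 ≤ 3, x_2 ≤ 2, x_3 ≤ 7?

By stars and bars, unrestricted non-negative solutions to x_1+…+x_3 = 9 number C(9+2,2) = 55.
Subtract solutions that violate a single cap (substitute x_i' = x_i − (cap_i+1)): x_1 ≥ 4 gives C(7,2) = 21; x_2 ≥ 3 gives C(8,2) = 28; x_3 ≥ 8 gives C(3,2) = 3. Together 52.
Add back pairs where two caps are both exceeded: 6 + 0 + 0 = 6.
By inclusion–exclusion the count is 55 − 52 + 6 = 9.

9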